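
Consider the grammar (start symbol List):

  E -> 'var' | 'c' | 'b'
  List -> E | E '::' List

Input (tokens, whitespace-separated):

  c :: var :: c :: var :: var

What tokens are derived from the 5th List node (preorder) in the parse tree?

[List [E c] :: [List [E var] :: [List [E c] :: [List [E var] :: [List [E var]]]]]]

var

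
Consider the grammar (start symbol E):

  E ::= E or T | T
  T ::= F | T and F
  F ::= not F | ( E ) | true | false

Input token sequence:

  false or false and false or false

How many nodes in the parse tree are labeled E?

[E [E [E [T [F false]]] or [T [T [F false]] and [F false]]] or [T [F false]]]

3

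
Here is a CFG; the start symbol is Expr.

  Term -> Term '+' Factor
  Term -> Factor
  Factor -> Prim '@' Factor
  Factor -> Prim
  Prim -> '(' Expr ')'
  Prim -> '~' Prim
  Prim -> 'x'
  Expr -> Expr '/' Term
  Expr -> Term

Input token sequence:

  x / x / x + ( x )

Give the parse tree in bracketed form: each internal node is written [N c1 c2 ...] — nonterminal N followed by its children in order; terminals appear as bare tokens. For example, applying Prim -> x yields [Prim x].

[Expr [Expr [Expr [Term [Factor [Prim x]]]] / [Term [Factor [Prim x]]]] / [Term [Term [Factor [Prim x]]] + [Factor [Prim ( [Expr [Term [Factor [Prim x]]]] )]]]]

Expr
Expr / Term
Expr / Term / Term
Term / Term / Term
Factor / Term / Term
Prim / Term / Term
x / Term / Term
x / Factor / Term
x / Prim / Term
x / x / Term
x / x / Term + Factor
x / x / Factor + Factor
x / x / Prim + Factor
x / x / x + Factor
x / x / x + Prim
x / x / x + ( Expr )
x / x / x + ( Term )
x / x / x + ( Factor )
x / x / x + ( Prim )
x / x / x + ( x )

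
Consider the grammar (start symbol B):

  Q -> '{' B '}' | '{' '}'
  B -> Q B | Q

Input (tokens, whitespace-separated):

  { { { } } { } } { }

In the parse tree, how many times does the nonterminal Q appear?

5

[B [Q { [B [Q { [B [Q { }]] }] [B [Q { }]]] }] [B [Q { }]]]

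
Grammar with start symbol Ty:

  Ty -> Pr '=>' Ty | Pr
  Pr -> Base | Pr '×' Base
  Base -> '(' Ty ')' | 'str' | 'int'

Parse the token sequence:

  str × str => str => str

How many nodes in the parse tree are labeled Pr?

[Ty [Pr [Pr [Base str]] × [Base str]] => [Ty [Pr [Base str]] => [Ty [Pr [Base str]]]]]

4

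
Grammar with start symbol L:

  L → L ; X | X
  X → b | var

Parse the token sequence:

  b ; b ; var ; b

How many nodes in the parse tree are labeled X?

[L [L [L [L [X b]] ; [X b]] ; [X var]] ; [X b]]

4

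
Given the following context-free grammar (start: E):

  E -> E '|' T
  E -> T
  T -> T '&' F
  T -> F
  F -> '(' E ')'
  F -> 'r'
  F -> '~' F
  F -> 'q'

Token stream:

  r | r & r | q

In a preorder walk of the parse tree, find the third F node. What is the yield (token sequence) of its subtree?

r

[E [E [E [T [F r]]] | [T [T [F r]] & [F r]]] | [T [F q]]]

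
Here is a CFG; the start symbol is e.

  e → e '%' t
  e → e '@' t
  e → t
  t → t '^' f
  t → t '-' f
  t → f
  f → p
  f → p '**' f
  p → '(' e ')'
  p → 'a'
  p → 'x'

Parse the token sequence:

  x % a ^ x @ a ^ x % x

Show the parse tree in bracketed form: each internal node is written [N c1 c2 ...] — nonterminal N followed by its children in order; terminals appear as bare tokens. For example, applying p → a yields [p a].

e
e % t
e @ t % t
e % t @ t % t
t % t @ t % t
f % t @ t % t
p % t @ t % t
x % t @ t % t
x % t ^ f @ t % t
x % f ^ f @ t % t
x % p ^ f @ t % t
x % a ^ f @ t % t
x % a ^ p @ t % t
x % a ^ x @ t % t
x % a ^ x @ t ^ f % t
x % a ^ x @ f ^ f % t
x % a ^ x @ p ^ f % t
x % a ^ x @ a ^ f % t
x % a ^ x @ a ^ p % t
x % a ^ x @ a ^ x % t
x % a ^ x @ a ^ x % f
x % a ^ x @ a ^ x % p
x % a ^ x @ a ^ x % x

[e [e [e [e [t [f [p x]]]] % [t [t [f [p a]]] ^ [f [p x]]]] @ [t [t [f [p a]]] ^ [f [p x]]]] % [t [f [p x]]]]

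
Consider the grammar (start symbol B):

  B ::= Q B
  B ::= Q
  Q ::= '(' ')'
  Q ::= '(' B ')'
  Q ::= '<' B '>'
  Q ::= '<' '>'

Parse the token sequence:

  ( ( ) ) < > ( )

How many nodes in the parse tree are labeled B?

[B [Q ( [B [Q ( )]] )] [B [Q < >] [B [Q ( )]]]]

4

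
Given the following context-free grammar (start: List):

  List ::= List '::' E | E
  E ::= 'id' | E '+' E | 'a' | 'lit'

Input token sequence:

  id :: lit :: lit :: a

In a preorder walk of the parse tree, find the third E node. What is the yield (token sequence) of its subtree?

[List [List [List [List [E id]] :: [E lit]] :: [E lit]] :: [E a]]

lit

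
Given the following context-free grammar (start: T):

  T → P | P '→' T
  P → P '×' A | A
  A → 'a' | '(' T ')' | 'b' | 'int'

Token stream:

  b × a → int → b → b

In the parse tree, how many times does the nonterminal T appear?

[T [P [P [A b]] × [A a]] → [T [P [A int]] → [T [P [A b]] → [T [P [A b]]]]]]

4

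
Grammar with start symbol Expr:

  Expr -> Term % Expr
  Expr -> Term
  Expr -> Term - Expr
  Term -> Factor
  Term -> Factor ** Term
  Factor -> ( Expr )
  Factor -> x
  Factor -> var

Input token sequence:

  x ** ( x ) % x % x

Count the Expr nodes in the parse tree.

4

[Expr [Term [Factor x] ** [Term [Factor ( [Expr [Term [Factor x]]] )]]] % [Expr [Term [Factor x]] % [Expr [Term [Factor x]]]]]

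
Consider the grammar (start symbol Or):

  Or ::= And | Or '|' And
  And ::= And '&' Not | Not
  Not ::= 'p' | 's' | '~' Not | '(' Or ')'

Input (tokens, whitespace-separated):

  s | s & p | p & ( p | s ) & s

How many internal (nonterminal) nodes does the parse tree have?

[Or [Or [Or [And [Not s]]] | [And [And [Not s]] & [Not p]]] | [And [And [And [Not p]] & [Not ( [Or [Or [And [Not p]]] | [And [Not s]]] )]] & [Not s]]]

21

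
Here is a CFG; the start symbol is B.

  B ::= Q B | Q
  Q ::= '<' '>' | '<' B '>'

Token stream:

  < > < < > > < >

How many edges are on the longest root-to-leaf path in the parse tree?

[B [Q < >] [B [Q < [B [Q < >]] >] [B [Q < >]]]]

5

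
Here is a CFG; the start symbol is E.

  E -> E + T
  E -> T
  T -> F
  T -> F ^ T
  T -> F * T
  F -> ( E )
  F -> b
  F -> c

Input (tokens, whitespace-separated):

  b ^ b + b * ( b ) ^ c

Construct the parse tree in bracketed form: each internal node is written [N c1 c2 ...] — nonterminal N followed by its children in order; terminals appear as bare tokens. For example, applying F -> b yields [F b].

E
E + T
T + T
F ^ T + T
b ^ T + T
b ^ F + T
b ^ b + T
b ^ b + F * T
b ^ b + b * T
b ^ b + b * F ^ T
b ^ b + b * ( E ) ^ T
b ^ b + b * ( T ) ^ T
b ^ b + b * ( F ) ^ T
b ^ b + b * ( b ) ^ T
b ^ b + b * ( b ) ^ F
b ^ b + b * ( b ) ^ c

[E [E [T [F b] ^ [T [F b]]]] + [T [F b] * [T [F ( [E [T [F b]]] )] ^ [T [F c]]]]]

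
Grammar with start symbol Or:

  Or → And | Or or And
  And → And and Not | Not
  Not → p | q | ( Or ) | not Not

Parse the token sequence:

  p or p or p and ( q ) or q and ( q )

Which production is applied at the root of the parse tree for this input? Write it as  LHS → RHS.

[Or [Or [Or [Or [And [Not p]]] or [And [Not p]]] or [And [And [Not p]] and [Not ( [Or [And [Not q]]] )]]] or [And [And [Not q]] and [Not ( [Or [And [Not q]]] )]]]

Or → Or or And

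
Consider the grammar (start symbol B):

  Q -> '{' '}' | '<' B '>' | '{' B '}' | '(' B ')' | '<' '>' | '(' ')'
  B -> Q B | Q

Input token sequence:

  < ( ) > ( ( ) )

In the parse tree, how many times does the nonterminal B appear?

[B [Q < [B [Q ( )]] >] [B [Q ( [B [Q ( )]] )]]]

4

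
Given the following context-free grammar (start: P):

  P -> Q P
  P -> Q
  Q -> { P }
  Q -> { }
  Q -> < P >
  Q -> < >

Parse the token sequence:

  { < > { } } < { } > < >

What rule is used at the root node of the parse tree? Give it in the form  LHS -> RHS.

[P [Q { [P [Q < >] [P [Q { }]]] }] [P [Q < [P [Q { }]] >] [P [Q < >]]]]

P -> Q P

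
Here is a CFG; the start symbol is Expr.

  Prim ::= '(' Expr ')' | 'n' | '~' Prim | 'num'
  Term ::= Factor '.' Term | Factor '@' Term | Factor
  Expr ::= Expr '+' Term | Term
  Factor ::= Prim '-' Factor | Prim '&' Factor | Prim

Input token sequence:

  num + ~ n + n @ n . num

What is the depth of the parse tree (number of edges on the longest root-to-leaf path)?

6

[Expr [Expr [Expr [Term [Factor [Prim num]]]] + [Term [Factor [Prim ~ [Prim n]]]]] + [Term [Factor [Prim n]] @ [Term [Factor [Prim n]] . [Term [Factor [Prim num]]]]]]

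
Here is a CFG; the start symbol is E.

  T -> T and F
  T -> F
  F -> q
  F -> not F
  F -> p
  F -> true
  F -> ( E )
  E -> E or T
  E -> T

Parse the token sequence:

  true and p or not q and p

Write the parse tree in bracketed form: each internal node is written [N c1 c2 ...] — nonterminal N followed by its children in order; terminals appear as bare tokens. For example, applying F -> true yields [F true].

[E [E [T [T [F true]] and [F p]]] or [T [T [F not [F q]]] and [F p]]]

E
E or T
T or T
T and F or T
F and F or T
true and F or T
true and p or T
true and p or T and F
true and p or F and F
true and p or not F and F
true and p or not q and F
true and p or not q and p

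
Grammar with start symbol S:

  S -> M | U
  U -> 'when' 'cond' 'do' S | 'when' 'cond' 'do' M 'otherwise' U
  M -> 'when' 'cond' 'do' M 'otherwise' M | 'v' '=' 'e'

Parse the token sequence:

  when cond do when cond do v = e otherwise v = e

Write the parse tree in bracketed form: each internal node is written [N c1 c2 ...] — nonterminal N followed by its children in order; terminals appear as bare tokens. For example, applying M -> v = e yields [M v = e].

[S [U when cond do [S [M when cond do [M v = e] otherwise [M v = e]]]]]

S
U
when cond do S
when cond do M
when cond do when cond do M otherwise M
when cond do when cond do v = e otherwise M
when cond do when cond do v = e otherwise v = e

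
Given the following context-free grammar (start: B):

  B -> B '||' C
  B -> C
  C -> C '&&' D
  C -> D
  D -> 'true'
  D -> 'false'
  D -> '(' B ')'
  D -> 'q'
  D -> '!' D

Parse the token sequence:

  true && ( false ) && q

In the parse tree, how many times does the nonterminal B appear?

2

[B [C [C [C [D true]] && [D ( [B [C [D false]]] )]] && [D q]]]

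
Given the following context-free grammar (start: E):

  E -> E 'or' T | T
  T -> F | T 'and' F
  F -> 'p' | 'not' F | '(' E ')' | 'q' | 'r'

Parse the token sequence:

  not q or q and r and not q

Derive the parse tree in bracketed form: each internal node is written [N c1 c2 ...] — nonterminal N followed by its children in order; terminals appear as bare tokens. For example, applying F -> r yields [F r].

E
E or T
T or T
F or T
not F or T
not q or T
not q or T and F
not q or T and F and F
not q or F and F and F
not q or q and F and F
not q or q and r and F
not q or q and r and not F
not q or q and r and not q

[E [E [T [F not [F q]]]] or [T [T [T [F q]] and [F r]] and [F not [F q]]]]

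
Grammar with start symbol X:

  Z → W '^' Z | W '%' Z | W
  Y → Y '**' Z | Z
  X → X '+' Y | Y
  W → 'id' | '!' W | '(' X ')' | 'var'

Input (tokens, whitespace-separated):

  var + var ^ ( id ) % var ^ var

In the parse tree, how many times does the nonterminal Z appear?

[X [X [Y [Z [W var]]]] + [Y [Z [W var] ^ [Z [W ( [X [Y [Z [W id]]]] )] % [Z [W var] ^ [Z [W var]]]]]]]

6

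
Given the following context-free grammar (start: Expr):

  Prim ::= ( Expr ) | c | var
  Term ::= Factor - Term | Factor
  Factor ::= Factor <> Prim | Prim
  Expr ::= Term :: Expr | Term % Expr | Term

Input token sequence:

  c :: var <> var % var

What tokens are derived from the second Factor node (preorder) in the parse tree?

[Expr [Term [Factor [Prim c]]] :: [Expr [Term [Factor [Factor [Prim var]] <> [Prim var]]] % [Expr [Term [Factor [Prim var]]]]]]

var <> var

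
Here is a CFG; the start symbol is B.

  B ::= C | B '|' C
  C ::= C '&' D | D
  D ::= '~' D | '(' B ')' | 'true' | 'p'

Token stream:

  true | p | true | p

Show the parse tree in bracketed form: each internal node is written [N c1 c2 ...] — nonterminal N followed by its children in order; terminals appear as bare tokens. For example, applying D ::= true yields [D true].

[B [B [B [B [C [D true]]] | [C [D p]]] | [C [D true]]] | [C [D p]]]

B
B | C
B | C | C
B | C | C | C
C | C | C | C
D | C | C | C
true | C | C | C
true | D | C | C
true | p | C | C
true | p | D | C
true | p | true | C
true | p | true | D
true | p | true | p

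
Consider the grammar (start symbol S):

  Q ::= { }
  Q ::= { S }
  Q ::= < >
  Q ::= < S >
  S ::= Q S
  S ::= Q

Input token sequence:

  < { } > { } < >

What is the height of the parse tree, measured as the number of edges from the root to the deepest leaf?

4

[S [Q < [S [Q { }]] >] [S [Q { }] [S [Q < >]]]]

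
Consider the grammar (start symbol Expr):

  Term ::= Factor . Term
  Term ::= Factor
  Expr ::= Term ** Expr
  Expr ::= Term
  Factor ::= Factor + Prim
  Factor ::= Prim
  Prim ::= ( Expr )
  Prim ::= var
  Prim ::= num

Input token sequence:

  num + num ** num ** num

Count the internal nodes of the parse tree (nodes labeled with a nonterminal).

14

[Expr [Term [Factor [Factor [Prim num]] + [Prim num]]] ** [Expr [Term [Factor [Prim num]]] ** [Expr [Term [Factor [Prim num]]]]]]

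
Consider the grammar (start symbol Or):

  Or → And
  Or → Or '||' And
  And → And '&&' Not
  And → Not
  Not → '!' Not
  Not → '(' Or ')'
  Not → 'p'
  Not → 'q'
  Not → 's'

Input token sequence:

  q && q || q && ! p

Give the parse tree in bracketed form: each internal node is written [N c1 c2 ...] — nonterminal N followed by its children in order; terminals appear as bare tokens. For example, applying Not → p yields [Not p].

[Or [Or [And [And [Not q]] && [Not q]]] || [And [And [Not q]] && [Not ! [Not p]]]]

Or
Or || And
And || And
And && Not || And
Not && Not || And
q && Not || And
q && q || And
q && q || And && Not
q && q || Not && Not
q && q || q && Not
q && q || q && ! Not
q && q || q && ! p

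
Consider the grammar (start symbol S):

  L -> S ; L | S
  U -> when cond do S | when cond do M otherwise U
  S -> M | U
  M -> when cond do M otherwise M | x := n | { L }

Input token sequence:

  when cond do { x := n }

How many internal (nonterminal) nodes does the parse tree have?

[S [U when cond do [S [M { [L [S [M x := n]]] }]]]]

7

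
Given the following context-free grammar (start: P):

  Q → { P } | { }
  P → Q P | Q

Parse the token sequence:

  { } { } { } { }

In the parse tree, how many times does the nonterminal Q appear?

[P [Q { }] [P [Q { }] [P [Q { }] [P [Q { }]]]]]

4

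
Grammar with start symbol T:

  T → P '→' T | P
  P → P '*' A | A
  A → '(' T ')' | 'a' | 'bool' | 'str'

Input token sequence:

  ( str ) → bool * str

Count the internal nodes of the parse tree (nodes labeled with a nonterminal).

11

[T [P [A ( [T [P [A str]]] )]] → [T [P [P [A bool]] * [A str]]]]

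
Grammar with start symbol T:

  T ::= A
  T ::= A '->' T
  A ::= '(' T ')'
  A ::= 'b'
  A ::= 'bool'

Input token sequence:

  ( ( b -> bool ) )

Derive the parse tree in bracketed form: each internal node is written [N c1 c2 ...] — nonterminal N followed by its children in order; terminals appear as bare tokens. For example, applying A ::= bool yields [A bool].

T
A
( T )
( A )
( ( T ) )
( ( A -> T ) )
( ( b -> T ) )
( ( b -> A ) )
( ( b -> bool ) )

[T [A ( [T [A ( [T [A b] -> [T [A bool]]] )]] )]]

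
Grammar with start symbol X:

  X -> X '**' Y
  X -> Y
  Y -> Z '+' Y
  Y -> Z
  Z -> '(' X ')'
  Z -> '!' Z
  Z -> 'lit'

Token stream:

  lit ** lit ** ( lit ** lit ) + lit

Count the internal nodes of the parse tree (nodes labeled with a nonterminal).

[X [X [X [Y [Z lit]]] ** [Y [Z lit]]] ** [Y [Z ( [X [X [Y [Z lit]]] ** [Y [Z lit]]] )] + [Y [Z lit]]]]

17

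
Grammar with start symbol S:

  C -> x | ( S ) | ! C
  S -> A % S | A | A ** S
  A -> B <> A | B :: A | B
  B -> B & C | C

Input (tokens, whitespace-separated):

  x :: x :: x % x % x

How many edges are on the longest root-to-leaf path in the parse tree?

[S [A [B [C x]] :: [A [B [C x]] :: [A [B [C x]]]]] % [S [A [B [C x]]] % [S [A [B [C x]]]]]]

6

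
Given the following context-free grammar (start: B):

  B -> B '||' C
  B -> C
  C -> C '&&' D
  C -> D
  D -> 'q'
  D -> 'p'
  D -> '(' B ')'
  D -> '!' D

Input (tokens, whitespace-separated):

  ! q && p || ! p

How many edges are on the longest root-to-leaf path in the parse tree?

6

[B [B [C [C [D ! [D q]]] && [D p]]] || [C [D ! [D p]]]]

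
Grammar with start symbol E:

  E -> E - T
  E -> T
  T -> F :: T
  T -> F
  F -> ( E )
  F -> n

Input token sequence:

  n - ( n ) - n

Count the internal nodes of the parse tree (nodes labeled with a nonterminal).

[E [E [E [T [F n]]] - [T [F ( [E [T [F n]]] )]]] - [T [F n]]]

12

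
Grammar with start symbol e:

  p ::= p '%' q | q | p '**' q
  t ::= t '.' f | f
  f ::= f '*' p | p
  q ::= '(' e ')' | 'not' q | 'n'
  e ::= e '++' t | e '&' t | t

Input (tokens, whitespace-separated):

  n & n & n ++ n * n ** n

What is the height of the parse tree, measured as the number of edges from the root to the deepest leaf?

[e [e [e [e [t [f [p [q n]]]]] & [t [f [p [q n]]]]] & [t [f [p [q n]]]]] ++ [t [f [f [p [q n]]] * [p [p [q n]] ** [q n]]]]]

8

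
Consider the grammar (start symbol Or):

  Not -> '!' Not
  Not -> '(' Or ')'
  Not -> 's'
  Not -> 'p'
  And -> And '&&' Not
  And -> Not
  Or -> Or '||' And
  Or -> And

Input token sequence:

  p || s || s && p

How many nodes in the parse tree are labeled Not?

4

[Or [Or [Or [And [Not p]]] || [And [Not s]]] || [And [And [Not s]] && [Not p]]]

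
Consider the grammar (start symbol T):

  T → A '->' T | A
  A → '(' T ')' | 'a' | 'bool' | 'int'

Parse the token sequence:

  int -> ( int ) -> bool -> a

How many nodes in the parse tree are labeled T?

[T [A int] -> [T [A ( [T [A int]] )] -> [T [A bool] -> [T [A a]]]]]

5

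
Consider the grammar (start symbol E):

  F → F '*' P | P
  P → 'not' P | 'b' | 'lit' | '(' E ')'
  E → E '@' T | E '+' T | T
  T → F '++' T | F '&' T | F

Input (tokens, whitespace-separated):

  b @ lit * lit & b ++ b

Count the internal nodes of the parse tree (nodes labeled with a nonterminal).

16

[E [E [T [F [P b]]]] @ [T [F [F [P lit]] * [P lit]] & [T [F [P b]] ++ [T [F [P b]]]]]]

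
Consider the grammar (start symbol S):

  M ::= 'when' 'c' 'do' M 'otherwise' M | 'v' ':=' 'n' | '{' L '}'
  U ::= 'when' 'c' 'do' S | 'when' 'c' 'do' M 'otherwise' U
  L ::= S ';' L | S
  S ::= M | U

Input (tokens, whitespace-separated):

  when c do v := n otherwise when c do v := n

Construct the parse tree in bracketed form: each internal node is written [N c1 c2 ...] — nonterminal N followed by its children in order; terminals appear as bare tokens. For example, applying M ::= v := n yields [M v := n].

S
U
when c do M otherwise U
when c do v := n otherwise U
when c do v := n otherwise when c do S
when c do v := n otherwise when c do M
when c do v := n otherwise when c do v := n

[S [U when c do [M v := n] otherwise [U when c do [S [M v := n]]]]]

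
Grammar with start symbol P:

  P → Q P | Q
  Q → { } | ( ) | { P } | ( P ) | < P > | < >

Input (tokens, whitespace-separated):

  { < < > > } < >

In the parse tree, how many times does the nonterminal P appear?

[P [Q { [P [Q < [P [Q < >]] >]] }] [P [Q < >]]]

4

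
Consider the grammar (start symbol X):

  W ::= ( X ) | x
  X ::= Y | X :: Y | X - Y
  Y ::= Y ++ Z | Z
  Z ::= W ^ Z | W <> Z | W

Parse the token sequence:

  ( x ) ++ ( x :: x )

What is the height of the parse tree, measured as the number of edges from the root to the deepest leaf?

9

[X [Y [Y [Z [W ( [X [Y [Z [W x]]]] )]]] ++ [Z [W ( [X [X [Y [Z [W x]]]] :: [Y [Z [W x]]]] )]]]]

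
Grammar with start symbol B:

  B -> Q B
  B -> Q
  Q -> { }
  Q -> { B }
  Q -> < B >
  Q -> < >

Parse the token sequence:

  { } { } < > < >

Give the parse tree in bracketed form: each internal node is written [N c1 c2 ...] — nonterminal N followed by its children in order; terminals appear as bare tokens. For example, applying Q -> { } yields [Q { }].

B
Q B
{ } B
{ } Q B
{ } { } B
{ } { } Q B
{ } { } < > B
{ } { } < > Q
{ } { } < > < >

[B [Q { }] [B [Q { }] [B [Q < >] [B [Q < >]]]]]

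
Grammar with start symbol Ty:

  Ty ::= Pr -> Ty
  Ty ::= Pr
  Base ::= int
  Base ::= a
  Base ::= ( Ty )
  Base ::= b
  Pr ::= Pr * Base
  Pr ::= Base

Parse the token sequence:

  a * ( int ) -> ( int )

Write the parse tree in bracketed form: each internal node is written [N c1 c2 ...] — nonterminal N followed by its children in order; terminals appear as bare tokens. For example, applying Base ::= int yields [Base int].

Ty
Pr -> Ty
Pr * Base -> Ty
Base * Base -> Ty
a * Base -> Ty
a * ( Ty ) -> Ty
a * ( Pr ) -> Ty
a * ( Base ) -> Ty
a * ( int ) -> Ty
a * ( int ) -> Pr
a * ( int ) -> Base
a * ( int ) -> ( Ty )
a * ( int ) -> ( Pr )
a * ( int ) -> ( Base )
a * ( int ) -> ( int )

[Ty [Pr [Pr [Base a]] * [Base ( [Ty [Pr [Base int]]] )]] -> [Ty [Pr [Base ( [Ty [Pr [Base int]]] )]]]]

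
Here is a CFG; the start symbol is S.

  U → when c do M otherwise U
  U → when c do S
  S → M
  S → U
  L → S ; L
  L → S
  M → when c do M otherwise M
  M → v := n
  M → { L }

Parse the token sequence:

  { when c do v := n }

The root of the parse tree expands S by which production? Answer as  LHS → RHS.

[S [M { [L [S [U when c do [S [M v := n]]]]] }]]

S → M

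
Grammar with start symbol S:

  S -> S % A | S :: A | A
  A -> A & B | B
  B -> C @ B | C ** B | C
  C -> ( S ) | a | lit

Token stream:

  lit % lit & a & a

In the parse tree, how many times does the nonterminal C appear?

[S [S [A [B [C lit]]]] % [A [A [A [B [C lit]]] & [B [C a]]] & [B [C a]]]]

4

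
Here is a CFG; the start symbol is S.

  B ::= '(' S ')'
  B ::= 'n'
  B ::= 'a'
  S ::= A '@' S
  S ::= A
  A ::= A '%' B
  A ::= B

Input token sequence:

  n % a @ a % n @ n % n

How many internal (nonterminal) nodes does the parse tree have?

[S [A [A [B n]] % [B a]] @ [S [A [A [B a]] % [B n]] @ [S [A [A [B n]] % [B n]]]]]

15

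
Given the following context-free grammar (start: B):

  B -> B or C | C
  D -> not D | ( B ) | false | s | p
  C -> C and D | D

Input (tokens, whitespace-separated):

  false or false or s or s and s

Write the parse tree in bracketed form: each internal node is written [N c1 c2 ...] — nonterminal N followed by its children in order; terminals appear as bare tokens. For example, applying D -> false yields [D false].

B
B or C
B or C or C
B or C or C or C
C or C or C or C
D or C or C or C
false or C or C or C
false or D or C or C
false or false or C or C
false or false or D or C
false or false or s or C
false or false or s or C and D
false or false or s or D and D
false or false or s or s and D
false or false or s or s and s

[B [B [B [B [C [D false]]] or [C [D false]]] or [C [D s]]] or [C [C [D s]] and [D s]]]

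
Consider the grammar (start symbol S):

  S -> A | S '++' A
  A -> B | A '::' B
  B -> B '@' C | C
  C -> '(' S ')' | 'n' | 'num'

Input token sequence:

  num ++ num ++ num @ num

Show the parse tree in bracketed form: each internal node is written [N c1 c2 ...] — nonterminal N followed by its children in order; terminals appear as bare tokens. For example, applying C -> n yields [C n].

S
S ++ A
S ++ A ++ A
A ++ A ++ A
B ++ A ++ A
C ++ A ++ A
num ++ A ++ A
num ++ B ++ A
num ++ C ++ A
num ++ num ++ A
num ++ num ++ B
num ++ num ++ B @ C
num ++ num ++ C @ C
num ++ num ++ num @ C
num ++ num ++ num @ num

[S [S [S [A [B [C num]]]] ++ [A [B [C num]]]] ++ [A [B [B [C num]] @ [C num]]]]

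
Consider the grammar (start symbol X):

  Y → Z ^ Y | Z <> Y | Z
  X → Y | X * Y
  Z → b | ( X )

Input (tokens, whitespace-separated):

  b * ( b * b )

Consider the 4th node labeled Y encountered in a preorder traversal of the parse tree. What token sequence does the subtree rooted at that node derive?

[X [X [Y [Z b]]] * [Y [Z ( [X [X [Y [Z b]]] * [Y [Z b]]] )]]]

b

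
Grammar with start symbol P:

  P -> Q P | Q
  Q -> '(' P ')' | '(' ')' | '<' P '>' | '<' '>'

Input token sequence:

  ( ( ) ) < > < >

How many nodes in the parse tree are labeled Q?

[P [Q ( [P [Q ( )]] )] [P [Q < >] [P [Q < >]]]]

4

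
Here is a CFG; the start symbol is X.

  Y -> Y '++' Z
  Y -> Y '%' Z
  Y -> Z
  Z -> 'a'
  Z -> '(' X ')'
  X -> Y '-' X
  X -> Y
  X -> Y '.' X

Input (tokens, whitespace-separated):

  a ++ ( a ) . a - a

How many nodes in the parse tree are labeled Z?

5

[X [Y [Y [Z a]] ++ [Z ( [X [Y [Z a]]] )]] . [X [Y [Z a]] - [X [Y [Z a]]]]]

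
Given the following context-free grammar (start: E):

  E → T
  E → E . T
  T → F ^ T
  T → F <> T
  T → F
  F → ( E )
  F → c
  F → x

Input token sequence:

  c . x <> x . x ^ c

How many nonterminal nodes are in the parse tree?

[E [E [E [T [F c]]] . [T [F x] <> [T [F x]]]] . [T [F x] ^ [T [F c]]]]

13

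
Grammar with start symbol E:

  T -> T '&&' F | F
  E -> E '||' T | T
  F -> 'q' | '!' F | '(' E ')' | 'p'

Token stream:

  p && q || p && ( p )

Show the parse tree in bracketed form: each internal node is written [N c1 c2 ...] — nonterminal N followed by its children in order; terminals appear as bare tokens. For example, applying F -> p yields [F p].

[E [E [T [T [F p]] && [F q]]] || [T [T [F p]] && [F ( [E [T [F p]]] )]]]

E
E || T
T || T
T && F || T
F && F || T
p && F || T
p && q || T
p && q || T && F
p && q || F && F
p && q || p && F
p && q || p && ( E )
p && q || p && ( T )
p && q || p && ( F )
p && q || p && ( p )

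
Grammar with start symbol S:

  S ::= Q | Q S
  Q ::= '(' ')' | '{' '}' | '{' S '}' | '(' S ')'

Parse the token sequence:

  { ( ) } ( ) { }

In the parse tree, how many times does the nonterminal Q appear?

[S [Q { [S [Q ( )]] }] [S [Q ( )] [S [Q { }]]]]

4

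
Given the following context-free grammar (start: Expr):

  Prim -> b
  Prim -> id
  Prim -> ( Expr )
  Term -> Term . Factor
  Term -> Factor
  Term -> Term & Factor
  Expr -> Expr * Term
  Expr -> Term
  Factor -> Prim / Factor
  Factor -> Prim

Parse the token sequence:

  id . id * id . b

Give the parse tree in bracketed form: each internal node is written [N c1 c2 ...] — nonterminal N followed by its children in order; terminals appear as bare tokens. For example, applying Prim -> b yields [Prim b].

Expr
Expr * Term
Term * Term
Term . Factor * Term
Factor . Factor * Term
Prim . Factor * Term
id . Factor * Term
id . Prim * Term
id . id * Term
id . id * Term . Factor
id . id * Factor . Factor
id . id * Prim . Factor
id . id * id . Factor
id . id * id . Prim
id . id * id . b

[Expr [Expr [Term [Term [Factor [Prim id]]] . [Factor [Prim id]]]] * [Term [Term [Factor [Prim id]]] . [Factor [Prim b]]]]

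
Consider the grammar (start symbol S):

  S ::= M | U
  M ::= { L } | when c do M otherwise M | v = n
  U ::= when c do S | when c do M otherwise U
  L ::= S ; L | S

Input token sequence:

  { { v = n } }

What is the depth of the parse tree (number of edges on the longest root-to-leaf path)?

8

[S [M { [L [S [M { [L [S [M v = n]]] }]]] }]]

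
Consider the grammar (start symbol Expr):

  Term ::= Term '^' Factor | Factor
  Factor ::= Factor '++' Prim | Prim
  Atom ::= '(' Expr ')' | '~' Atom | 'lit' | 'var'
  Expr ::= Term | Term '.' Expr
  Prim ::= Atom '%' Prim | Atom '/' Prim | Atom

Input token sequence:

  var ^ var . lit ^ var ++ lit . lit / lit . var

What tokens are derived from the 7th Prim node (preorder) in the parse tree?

lit

[Expr [Term [Term [Factor [Prim [Atom var]]]] ^ [Factor [Prim [Atom var]]]] . [Expr [Term [Term [Factor [Prim [Atom lit]]]] ^ [Factor [Factor [Prim [Atom var]]] ++ [Prim [Atom lit]]]] . [Expr [Term [Factor [Prim [Atom lit] / [Prim [Atom lit]]]]] . [Expr [Term [Factor [Prim [Atom var]]]]]]]]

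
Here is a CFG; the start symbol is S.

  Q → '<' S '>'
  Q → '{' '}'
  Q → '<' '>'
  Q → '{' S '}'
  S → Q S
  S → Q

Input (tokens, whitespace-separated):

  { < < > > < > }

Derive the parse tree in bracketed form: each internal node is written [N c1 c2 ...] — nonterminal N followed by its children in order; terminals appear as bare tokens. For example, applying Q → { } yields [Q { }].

S
Q
{ S }
{ Q S }
{ < S > S }
{ < Q > S }
{ < < > > S }
{ < < > > Q }
{ < < > > < > }

[S [Q { [S [Q < [S [Q < >]] >] [S [Q < >]]] }]]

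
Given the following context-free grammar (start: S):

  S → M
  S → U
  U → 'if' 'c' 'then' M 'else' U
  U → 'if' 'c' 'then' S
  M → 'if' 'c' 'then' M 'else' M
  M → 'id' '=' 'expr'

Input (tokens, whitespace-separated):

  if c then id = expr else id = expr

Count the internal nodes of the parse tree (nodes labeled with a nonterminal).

4

[S [M if c then [M id = expr] else [M id = expr]]]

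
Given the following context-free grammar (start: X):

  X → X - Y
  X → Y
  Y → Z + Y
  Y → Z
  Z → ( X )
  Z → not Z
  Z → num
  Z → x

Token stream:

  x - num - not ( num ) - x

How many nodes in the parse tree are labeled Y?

5

[X [X [X [X [Y [Z x]]] - [Y [Z num]]] - [Y [Z not [Z ( [X [Y [Z num]]] )]]]] - [Y [Z x]]]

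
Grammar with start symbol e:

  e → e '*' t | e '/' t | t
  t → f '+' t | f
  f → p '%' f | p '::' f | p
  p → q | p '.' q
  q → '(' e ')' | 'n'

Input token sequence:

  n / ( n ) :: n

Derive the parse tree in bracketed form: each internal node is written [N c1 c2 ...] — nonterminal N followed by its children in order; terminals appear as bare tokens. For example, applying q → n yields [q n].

[e [e [t [f [p [q n]]]]] / [t [f [p [q ( [e [t [f [p [q n]]]]] )]] :: [f [p [q n]]]]]]

e
e / t
t / t
f / t
p / t
q / t
n / t
n / f
n / p :: f
n / q :: f
n / ( e ) :: f
n / ( t ) :: f
n / ( f ) :: f
n / ( p ) :: f
n / ( q ) :: f
n / ( n ) :: f
n / ( n ) :: p
n / ( n ) :: q
n / ( n ) :: n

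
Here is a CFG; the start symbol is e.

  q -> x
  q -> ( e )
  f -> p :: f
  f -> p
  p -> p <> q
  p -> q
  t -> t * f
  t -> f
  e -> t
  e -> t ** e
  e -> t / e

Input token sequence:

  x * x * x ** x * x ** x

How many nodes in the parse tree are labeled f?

[e [t [t [t [f [p [q x]]]] * [f [p [q x]]]] * [f [p [q x]]]] ** [e [t [t [f [p [q x]]]] * [f [p [q x]]]] ** [e [t [f [p [q x]]]]]]]

6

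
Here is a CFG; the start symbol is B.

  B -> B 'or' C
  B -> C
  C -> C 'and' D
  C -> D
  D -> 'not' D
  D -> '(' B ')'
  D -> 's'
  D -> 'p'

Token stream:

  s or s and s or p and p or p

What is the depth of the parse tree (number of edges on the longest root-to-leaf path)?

6

[B [B [B [B [C [D s]]] or [C [C [D s]] and [D s]]] or [C [C [D p]] and [D p]]] or [C [D p]]]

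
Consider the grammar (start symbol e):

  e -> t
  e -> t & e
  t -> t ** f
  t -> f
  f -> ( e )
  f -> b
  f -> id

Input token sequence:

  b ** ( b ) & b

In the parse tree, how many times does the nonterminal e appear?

3

[e [t [t [f b]] ** [f ( [e [t [f b]]] )]] & [e [t [f b]]]]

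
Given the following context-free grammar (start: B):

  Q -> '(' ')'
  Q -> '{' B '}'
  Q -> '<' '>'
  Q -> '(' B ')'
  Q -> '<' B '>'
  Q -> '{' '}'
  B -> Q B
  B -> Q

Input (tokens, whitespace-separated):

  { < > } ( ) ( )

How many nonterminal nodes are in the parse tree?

[B [Q { [B [Q < >]] }] [B [Q ( )] [B [Q ( )]]]]

8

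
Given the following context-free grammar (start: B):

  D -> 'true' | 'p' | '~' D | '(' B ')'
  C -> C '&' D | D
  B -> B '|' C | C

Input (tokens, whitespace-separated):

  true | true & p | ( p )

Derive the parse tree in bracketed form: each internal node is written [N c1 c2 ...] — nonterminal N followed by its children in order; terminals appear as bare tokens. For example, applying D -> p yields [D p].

B
B | C
B | C | C
C | C | C
D | C | C
true | C | C
true | C & D | C
true | D & D | C
true | true & D | C
true | true & p | C
true | true & p | D
true | true & p | ( B )
true | true & p | ( C )
true | true & p | ( D )
true | true & p | ( p )

[B [B [B [C [D true]]] | [C [C [D true]] & [D p]]] | [C [D ( [B [C [D p]]] )]]]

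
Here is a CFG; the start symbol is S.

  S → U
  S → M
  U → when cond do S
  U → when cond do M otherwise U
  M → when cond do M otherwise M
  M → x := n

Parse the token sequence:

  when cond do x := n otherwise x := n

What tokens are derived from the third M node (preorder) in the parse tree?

x := n

[S [M when cond do [M x := n] otherwise [M x := n]]]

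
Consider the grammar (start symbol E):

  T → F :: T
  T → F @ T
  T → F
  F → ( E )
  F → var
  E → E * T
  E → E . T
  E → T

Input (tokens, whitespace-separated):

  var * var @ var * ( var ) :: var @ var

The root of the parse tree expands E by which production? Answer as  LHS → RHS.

E → E * T

[E [E [E [T [F var]]] * [T [F var] @ [T [F var]]]] * [T [F ( [E [T [F var]]] )] :: [T [F var] @ [T [F var]]]]]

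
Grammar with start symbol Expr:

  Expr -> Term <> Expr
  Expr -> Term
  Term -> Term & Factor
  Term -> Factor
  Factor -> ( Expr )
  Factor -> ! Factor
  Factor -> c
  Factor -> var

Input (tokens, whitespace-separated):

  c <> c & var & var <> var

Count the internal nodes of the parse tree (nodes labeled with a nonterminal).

13

[Expr [Term [Factor c]] <> [Expr [Term [Term [Term [Factor c]] & [Factor var]] & [Factor var]] <> [Expr [Term [Factor var]]]]]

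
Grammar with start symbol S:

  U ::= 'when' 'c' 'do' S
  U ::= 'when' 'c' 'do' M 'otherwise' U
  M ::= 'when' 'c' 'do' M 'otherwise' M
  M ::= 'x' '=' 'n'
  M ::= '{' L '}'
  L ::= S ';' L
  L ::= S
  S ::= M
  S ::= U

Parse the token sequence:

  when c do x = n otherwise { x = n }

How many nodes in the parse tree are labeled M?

4

[S [M when c do [M x = n] otherwise [M { [L [S [M x = n]]] }]]]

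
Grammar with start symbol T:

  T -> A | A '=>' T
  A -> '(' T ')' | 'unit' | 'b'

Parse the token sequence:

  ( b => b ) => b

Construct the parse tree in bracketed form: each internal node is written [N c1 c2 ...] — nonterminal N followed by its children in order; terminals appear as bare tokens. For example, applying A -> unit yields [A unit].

T
A => T
( T ) => T
( A => T ) => T
( b => T ) => T
( b => A ) => T
( b => b ) => T
( b => b ) => A
( b => b ) => b

[T [A ( [T [A b] => [T [A b]]] )] => [T [A b]]]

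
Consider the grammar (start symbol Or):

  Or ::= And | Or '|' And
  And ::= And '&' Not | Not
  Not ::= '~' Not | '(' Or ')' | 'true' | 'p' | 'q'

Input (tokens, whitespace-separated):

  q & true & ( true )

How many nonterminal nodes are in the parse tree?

[Or [And [And [And [Not q]] & [Not true]] & [Not ( [Or [And [Not true]]] )]]]

10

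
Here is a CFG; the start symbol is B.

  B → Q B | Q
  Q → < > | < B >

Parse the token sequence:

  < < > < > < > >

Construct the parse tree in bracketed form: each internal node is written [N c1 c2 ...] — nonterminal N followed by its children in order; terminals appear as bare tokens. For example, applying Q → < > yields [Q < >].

[B [Q < [B [Q < >] [B [Q < >] [B [Q < >]]]] >]]

B
Q
< B >
< Q B >
< < > B >
< < > Q B >
< < > < > B >
< < > < > Q >
< < > < > < > >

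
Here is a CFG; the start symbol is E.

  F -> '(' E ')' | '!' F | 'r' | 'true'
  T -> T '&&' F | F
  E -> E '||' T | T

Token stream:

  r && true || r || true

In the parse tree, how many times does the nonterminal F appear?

[E [E [E [T [T [F r]] && [F true]]] || [T [F r]]] || [T [F true]]]

4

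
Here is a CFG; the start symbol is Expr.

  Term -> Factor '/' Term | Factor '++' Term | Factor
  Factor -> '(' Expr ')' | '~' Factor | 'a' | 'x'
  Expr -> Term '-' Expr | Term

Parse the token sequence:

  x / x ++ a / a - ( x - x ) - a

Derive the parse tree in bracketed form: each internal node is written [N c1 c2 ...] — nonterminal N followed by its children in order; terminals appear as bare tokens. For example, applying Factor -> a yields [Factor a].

Expr
Term - Expr
Factor / Term - Expr
x / Term - Expr
x / Factor ++ Term - Expr
x / x ++ Term - Expr
x / x ++ Factor / Term - Expr
x / x ++ a / Term - Expr
x / x ++ a / Factor - Expr
x / x ++ a / a - Expr
x / x ++ a / a - Term - Expr
x / x ++ a / a - Factor - Expr
x / x ++ a / a - ( Expr ) - Expr
x / x ++ a / a - ( Term - Expr ) - Expr
x / x ++ a / a - ( Factor - Expr ) - Expr
x / x ++ a / a - ( x - Expr ) - Expr
x / x ++ a / a - ( x - Term ) - Expr
x / x ++ a / a - ( x - Factor ) - Expr
x / x ++ a / a - ( x - x ) - Expr
x / x ++ a / a - ( x - x ) - Term
x / x ++ a / a - ( x - x ) - Factor
x / x ++ a / a - ( x - x ) - a

[Expr [Term [Factor x] / [Term [Factor x] ++ [Term [Factor a] / [Term [Factor a]]]]] - [Expr [Term [Factor ( [Expr [Term [Factor x]] - [Expr [Term [Factor x]]]] )]] - [Expr [Term [Factor a]]]]]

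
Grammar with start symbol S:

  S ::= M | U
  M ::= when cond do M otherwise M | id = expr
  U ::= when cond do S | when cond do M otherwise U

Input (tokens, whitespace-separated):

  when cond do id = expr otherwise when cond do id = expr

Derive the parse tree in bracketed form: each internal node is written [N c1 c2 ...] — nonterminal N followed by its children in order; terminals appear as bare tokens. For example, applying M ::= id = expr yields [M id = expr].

S
U
when cond do M otherwise U
when cond do id = expr otherwise U
when cond do id = expr otherwise when cond do S
when cond do id = expr otherwise when cond do M
when cond do id = expr otherwise when cond do id = expr

[S [U when cond do [M id = expr] otherwise [U when cond do [S [M id = expr]]]]]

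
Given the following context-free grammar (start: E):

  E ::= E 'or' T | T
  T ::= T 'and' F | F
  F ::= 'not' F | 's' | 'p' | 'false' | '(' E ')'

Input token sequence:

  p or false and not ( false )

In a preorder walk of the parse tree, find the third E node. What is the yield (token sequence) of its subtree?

false

[E [E [T [F p]]] or [T [T [F false]] and [F not [F ( [E [T [F false]]] )]]]]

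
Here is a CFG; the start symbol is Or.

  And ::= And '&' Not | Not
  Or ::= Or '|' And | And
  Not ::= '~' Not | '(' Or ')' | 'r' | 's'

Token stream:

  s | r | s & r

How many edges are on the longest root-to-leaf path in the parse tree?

5

[Or [Or [Or [And [Not s]]] | [And [Not r]]] | [And [And [Not s]] & [Not r]]]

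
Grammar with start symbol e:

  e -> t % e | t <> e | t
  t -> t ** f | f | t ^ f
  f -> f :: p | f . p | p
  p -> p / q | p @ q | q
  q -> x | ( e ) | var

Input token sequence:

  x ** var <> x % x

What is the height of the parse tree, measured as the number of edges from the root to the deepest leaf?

7

[e [t [t [f [p [q x]]]] ** [f [p [q var]]]] <> [e [t [f [p [q x]]]] % [e [t [f [p [q x]]]]]]]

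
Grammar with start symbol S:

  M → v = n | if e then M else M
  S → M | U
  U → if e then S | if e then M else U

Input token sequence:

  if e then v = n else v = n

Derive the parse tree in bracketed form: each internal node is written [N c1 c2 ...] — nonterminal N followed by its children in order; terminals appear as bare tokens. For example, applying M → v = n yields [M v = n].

S
M
if e then M else M
if e then v = n else M
if e then v = n else v = n

[S [M if e then [M v = n] else [M v = n]]]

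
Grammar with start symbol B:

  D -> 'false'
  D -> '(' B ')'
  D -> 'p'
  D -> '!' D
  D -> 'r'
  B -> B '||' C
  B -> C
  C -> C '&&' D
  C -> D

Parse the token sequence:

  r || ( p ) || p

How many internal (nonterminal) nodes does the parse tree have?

12

[B [B [B [C [D r]]] || [C [D ( [B [C [D p]]] )]]] || [C [D p]]]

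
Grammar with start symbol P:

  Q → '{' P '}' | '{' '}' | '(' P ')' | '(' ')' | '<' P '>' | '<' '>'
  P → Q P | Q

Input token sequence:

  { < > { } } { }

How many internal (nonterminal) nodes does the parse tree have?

8

[P [Q { [P [Q < >] [P [Q { }]]] }] [P [Q { }]]]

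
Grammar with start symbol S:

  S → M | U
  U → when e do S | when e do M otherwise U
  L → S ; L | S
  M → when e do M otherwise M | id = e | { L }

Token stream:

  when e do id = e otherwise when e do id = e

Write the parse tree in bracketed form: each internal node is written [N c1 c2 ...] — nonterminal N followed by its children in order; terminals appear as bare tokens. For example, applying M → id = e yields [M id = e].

S
U
when e do M otherwise U
when e do id = e otherwise U
when e do id = e otherwise when e do S
when e do id = e otherwise when e do M
when e do id = e otherwise when e do id = e

[S [U when e do [M id = e] otherwise [U when e do [S [M id = e]]]]]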